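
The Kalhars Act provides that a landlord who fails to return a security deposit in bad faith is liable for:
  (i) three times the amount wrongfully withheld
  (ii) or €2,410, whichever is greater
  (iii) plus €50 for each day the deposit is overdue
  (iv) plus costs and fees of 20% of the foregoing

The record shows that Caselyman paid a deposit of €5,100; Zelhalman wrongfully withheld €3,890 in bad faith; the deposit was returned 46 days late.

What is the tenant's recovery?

Trebled: 3 × €3,890 = €11,670
Minimum €2,410: €11,670 meets the minimum, no increase.
Late-return penalty: 46 × €50 = €2,300
Damages plus late penalty: €11,670 + €2,300 = €13,970
Costs and fees: 20% of €13,970 = €2,794
Total recovery: €13,970 + €2,794 = €16,764

€16,764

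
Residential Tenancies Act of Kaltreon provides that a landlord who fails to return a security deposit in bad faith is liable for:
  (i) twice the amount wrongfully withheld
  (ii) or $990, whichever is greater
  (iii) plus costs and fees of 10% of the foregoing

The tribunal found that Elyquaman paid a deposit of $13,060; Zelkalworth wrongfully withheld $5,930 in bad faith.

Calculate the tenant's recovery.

Doubled: 2 × $5,930 = $11,860
Minimum $990: $11,860 meets the minimum, no increase.
Costs and fees: 10% of $11,860 = $1,186
Total recovery: $11,860 + $1,186 = $13,046

Recovery: $13,046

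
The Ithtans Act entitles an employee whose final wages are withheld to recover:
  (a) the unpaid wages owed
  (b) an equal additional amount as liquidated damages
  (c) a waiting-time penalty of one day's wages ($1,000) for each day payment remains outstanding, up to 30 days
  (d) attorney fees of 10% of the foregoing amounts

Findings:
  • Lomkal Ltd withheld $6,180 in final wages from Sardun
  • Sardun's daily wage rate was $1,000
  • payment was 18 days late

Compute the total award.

Liquidated damages (equal amount): $6,180
Penalty days: min(18, 30) = 18
Waiting-time penalty: 18 × $1,000 = $18,000
Subtotal: $6,180 + $6,180 + $18,000 = $30,360
Attorney fees: 10% of $30,360 = $3,036
Total award: $30,360 + $3,036 = $33,396

$33,396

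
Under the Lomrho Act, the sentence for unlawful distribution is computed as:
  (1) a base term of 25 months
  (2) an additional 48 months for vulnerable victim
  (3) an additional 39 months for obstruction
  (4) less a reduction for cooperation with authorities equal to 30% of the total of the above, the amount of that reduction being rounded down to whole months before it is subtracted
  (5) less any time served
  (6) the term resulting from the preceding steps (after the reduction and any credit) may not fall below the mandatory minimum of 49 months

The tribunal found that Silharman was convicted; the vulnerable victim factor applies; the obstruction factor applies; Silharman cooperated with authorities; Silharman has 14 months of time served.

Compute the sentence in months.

65 months

Vulnerable victim enhancement: +48 months
Obstruction enhancement: +39 months
Adjusted term: 25 months + 48 months + 39 months = 112 months
Cooperation with authorities reduction: 30% of 112 months = 33 months (rounded down)
After reduction: 112 − 33 = 79 months
Less time served: 79 months − 14 months = 65 months
Minimum 49 months: 65 months meets the minimum, no increase.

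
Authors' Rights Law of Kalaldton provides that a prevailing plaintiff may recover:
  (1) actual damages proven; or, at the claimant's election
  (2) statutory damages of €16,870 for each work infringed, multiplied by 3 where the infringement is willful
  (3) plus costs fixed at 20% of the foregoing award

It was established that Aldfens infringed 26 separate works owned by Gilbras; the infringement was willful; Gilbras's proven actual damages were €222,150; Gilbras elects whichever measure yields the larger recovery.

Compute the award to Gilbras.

€1,579,032

Statutory damages: 26 × €16,870 = €438,620
Trebled: 3 × €438,620 = €1,315,860
Greater of actual damages (€222,150) or enhanced statutory damages (€1,315,860): €1,315,860
Costs: 20% of €1,315,860 = €263,172
Award plus costs: €1,315,860 + €263,172 = €1,579,032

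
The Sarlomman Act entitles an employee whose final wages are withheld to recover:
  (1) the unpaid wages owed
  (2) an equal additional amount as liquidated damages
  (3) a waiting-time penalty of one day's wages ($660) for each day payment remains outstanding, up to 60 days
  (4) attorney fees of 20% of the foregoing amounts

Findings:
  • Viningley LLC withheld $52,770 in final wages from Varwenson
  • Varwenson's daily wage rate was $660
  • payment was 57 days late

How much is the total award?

$171,792

Liquidated damages (equal amount): $52,770
Penalty days: min(57, 60) = 57
Waiting-time penalty: 57 × $660 = $37,620
Subtotal: $52,770 + $52,770 + $37,620 = $143,160
Attorney fees: 20% of $143,160 = $28,632
Total award: $143,160 + $28,632 = $171,792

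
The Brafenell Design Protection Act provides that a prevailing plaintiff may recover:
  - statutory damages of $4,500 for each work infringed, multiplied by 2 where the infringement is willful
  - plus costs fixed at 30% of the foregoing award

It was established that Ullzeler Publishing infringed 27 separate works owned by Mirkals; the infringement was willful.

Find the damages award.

$315,900

Statutory damages: 27 × $4,500 = $121,500
Doubled: 2 × $121,500 = $243,000
Costs: 30% of $243,000 = $72,900
Award plus costs: $243,000 + $72,900 = $315,900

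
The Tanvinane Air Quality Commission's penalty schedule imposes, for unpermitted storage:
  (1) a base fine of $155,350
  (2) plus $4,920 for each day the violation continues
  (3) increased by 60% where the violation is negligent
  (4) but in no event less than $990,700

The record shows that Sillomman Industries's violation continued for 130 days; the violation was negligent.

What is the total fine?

Per-day component: 130 × $4,920 = $639,600
Base plus per-day: $155,350 + $639,600 = $794,950
Enhancement: 60% of $794,950 = $476,970
Enhanced fine: $794,950 + $476,970 = $1,271,920
Minimum $990,700: $1,271,920 meets the minimum, no increase.

Civil penalty: $1,271,920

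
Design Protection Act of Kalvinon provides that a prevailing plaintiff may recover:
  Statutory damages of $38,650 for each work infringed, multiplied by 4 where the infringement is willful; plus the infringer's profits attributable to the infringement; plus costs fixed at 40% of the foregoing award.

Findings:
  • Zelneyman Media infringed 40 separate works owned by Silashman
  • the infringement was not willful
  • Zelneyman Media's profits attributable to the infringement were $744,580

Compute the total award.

Statutory damages: 40 × $38,650 = $1,546,000
Infringement not willful: no ×4 enhancement.
Combined award: $1,546,000 + $744,580 = $2,290,580
Costs: 40% of $2,290,580 = $916,232
Award plus costs: $2,290,580 + $916,232 = $3,206,812

$3,206,812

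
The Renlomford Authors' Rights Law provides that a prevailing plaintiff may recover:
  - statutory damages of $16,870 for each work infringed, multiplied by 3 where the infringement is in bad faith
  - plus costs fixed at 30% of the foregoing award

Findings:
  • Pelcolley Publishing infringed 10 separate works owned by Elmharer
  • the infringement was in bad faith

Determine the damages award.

Statutory damages: 10 × $16,870 = $168,700
Trebled: 3 × $168,700 = $506,100
Costs: 30% of $506,100 = $151,830
Award plus costs: $506,100 + $151,830 = $657,930

$657,930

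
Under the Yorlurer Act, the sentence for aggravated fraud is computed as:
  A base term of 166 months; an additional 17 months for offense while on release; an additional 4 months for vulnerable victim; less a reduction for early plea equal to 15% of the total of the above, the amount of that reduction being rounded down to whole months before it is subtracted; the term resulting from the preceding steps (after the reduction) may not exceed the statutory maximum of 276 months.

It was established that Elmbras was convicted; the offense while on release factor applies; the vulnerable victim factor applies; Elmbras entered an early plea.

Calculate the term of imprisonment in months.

Offense while on release enhancement: +17 months
Vulnerable victim enhancement: +4 months
Adjusted term: 166 months + 17 months + 4 months = 187 months
Early plea reduction: 15% of 187 months = 28 months (rounded down)
After reduction: 187 − 28 = 159 months
Cap at 276 months: 159 months is within the cap, no reduction.

Sentence: 159 months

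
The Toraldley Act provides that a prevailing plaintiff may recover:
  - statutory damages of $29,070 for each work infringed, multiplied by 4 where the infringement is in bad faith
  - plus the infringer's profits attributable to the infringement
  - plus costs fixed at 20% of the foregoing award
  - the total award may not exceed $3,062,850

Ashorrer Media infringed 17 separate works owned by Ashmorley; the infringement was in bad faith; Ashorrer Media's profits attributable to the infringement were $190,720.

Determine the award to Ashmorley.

$2,600,976

Statutory damages: 17 × $29,070 = $494,190
Multiplied by 4: 4 × $494,190 = $1,976,760
Combined award: $1,976,760 + $190,720 = $2,167,480
Costs: 20% of $2,167,480 = $433,496
Award plus costs: $2,167,480 + $433,496 = $2,600,976
Cap at $3,062,850: $2,600,976 is within the cap, no reduction.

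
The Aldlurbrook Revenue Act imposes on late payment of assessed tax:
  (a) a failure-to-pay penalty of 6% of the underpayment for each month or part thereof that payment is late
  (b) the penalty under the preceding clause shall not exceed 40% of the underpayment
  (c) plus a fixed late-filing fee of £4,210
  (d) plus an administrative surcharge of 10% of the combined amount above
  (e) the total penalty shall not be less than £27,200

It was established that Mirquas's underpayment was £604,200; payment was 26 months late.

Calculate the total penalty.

Penalty: £270,479

Accrued rate: 6% × 26 = 156%, capped at 40% → 40%
Failure-to-pay penalty: 40% of £604,200 = £241,680
Penalty before surcharge: £241,680 + £4,210 = £245,890
Administrative surcharge: 10% of £245,890 = £24,589
Total penalty: £245,890 + £24,589 = £270,479
Minimum £27,200: £270,479 meets the minimum, no increase.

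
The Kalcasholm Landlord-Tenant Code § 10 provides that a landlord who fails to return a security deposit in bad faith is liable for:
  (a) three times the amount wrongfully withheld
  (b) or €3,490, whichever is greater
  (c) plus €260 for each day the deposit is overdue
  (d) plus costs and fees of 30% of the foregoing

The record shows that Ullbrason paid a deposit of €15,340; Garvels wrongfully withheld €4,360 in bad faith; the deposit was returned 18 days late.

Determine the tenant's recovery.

€23,088

Trebled: 3 × €4,360 = €13,080
Minimum €3,490: €13,080 meets the minimum, no increase.
Late-return penalty: 18 × €260 = €4,680
Damages plus late penalty: €13,080 + €4,680 = €17,760
Costs and fees: 30% of €17,760 = €5,328
Total recovery: €17,760 + €5,328 = €23,088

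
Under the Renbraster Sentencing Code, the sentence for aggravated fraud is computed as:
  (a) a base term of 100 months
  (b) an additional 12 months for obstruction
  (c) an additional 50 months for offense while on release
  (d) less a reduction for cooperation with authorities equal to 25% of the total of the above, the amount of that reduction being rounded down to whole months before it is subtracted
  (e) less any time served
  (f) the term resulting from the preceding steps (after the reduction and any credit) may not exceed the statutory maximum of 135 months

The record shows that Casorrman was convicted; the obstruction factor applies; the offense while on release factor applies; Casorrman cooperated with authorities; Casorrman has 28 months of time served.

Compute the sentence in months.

94 months

Obstruction enhancement: +12 months
Offense while on release enhancement: +50 months
Adjusted term: 100 months + 12 months + 50 months = 162 months
Cooperation with authorities reduction: 25% of 162 months = 40 months (rounded down)
After reduction: 162 − 40 = 122 months
Less time served: 122 months − 28 months = 94 months
Cap at 135 months: 94 months is within the cap, no reduction.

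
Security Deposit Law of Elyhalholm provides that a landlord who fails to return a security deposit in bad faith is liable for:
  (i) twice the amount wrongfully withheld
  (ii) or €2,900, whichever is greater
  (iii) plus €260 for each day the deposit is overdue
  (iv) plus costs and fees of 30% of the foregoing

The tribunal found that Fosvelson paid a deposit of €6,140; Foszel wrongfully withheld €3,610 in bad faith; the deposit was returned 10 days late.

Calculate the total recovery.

€12,766

Doubled: 2 × €3,610 = €7,220
Minimum €2,900: €7,220 meets the minimum, no increase.
Late-return penalty: 10 × €260 = €2,600
Damages plus late penalty: €7,220 + €2,600 = €9,820
Costs and fees: 30% of €9,820 = €2,946
Total recovery: €9,820 + €2,946 = €12,766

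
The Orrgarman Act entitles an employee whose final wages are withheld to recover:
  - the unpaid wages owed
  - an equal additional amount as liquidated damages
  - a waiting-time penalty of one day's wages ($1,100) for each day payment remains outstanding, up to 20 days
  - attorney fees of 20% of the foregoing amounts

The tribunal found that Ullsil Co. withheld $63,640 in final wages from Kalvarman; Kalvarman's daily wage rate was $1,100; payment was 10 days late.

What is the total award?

Liquidated damages (equal amount): $63,640
Penalty days: min(10, 20) = 10
Waiting-time penalty: 10 × $1,100 = $11,000
Subtotal: $63,640 + $63,640 + $11,000 = $138,280
Attorney fees: 20% of $138,280 = $27,656
Total award: $138,280 + $27,656 = $165,936

$165,936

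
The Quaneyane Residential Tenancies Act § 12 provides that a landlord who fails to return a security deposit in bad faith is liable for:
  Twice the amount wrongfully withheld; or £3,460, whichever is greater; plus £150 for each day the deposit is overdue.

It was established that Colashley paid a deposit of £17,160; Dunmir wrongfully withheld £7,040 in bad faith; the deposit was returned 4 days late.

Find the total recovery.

£14,680

Doubled: 2 × £7,040 = £14,080
Minimum £3,460: £14,080 meets the minimum, no increase.
Late-return penalty: 4 × £150 = £600
Damages plus late penalty: £14,080 + £600 = £14,680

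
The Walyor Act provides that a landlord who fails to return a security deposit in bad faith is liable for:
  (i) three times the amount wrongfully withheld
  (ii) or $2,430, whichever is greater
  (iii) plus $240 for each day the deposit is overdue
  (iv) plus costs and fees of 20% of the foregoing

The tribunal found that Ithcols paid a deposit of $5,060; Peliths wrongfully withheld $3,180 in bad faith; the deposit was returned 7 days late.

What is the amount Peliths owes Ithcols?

$13,464

Trebled: 3 × $3,180 = $9,540
Minimum $2,430: $9,540 meets the minimum, no increase.
Late-return penalty: 7 × $240 = $1,680
Damages plus late penalty: $9,540 + $1,680 = $11,220
Costs and fees: 20% of $11,220 = $2,244
Total recovery: $11,220 + $2,244 = $13,464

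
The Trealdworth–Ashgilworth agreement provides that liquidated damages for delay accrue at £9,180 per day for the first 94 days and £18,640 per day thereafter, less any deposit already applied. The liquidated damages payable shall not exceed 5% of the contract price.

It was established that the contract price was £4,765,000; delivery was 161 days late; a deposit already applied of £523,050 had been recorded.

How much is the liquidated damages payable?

£238,250

First 94 days: 94 × £9,180 = £862,920
Remaining days: (161 − 94) × £18,640 = £1,248,880
Accrued per-day damages: £862,920 + £1,248,880 = £2,111,800
Less deposit already applied: £2,111,800 − £523,050 = £1,588,750
Cap: 5% of £4,765,000 = £238,250
Cap at £238,250: £1,588,750 exceeds the cap → £238,250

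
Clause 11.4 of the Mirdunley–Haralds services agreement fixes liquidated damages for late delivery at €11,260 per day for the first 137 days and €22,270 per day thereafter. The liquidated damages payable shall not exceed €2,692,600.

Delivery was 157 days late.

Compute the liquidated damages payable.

First 137 days: 137 × €11,260 = €1,542,620
Remaining days: (157 − 137) × €22,270 = €445,400
Accrued per-day damages: €1,542,620 + €445,400 = €1,988,020
Cap at €2,692,600: €1,988,020 is within the cap, no reduction.

Liquidated damages: €1,988,020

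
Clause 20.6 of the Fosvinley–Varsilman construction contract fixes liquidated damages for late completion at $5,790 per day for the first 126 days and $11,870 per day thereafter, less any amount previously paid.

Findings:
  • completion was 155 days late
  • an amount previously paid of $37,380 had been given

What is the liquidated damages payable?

First 126 days: 126 × $5,790 = $729,540
Remaining days: (155 − 126) × $11,870 = $344,230
Accrued per-day damages: $729,540 + $344,230 = $1,073,770
Less amount previously paid: $1,073,770 − $37,380 = $1,036,390

$1,036,390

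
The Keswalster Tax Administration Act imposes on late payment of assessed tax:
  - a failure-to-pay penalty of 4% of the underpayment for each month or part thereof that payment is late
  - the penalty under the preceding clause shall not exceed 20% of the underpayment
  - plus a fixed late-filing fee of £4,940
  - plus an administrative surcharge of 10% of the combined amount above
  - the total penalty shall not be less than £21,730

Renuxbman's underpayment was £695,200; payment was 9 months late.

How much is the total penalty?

£158,378

Accrued rate: 4% × 9 = 36%, capped at 20% → 20%
Failure-to-pay penalty: 20% of £695,200 = £139,040
Penalty before surcharge: £139,040 + £4,940 = £143,980
Administrative surcharge: 10% of £143,980 = £14,398
Total penalty: £143,980 + £14,398 = £158,378
Minimum £21,730: £158,378 meets the minimum, no increase.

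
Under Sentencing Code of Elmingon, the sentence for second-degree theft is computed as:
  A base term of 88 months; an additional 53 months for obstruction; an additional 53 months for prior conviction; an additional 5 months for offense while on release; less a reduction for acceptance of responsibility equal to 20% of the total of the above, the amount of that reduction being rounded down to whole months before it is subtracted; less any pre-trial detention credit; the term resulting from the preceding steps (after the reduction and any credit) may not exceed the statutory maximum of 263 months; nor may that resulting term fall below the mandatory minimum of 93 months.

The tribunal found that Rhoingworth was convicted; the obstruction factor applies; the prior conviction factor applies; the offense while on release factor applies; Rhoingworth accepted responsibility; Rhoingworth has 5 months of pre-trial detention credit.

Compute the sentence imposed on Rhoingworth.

Obstruction enhancement: +53 months
Prior conviction enhancement: +53 months
Offense while on release enhancement: +5 months
Adjusted term: 88 months + 53 months + 53 months + 5 months = 199 months
Acceptance of responsibility reduction: 20% of 199 months = 39 months (rounded down)
After reduction: 199 − 39 = 160 months
Less pre-trial detention credit: 160 months − 5 months = 155 months
Cap at 263 months: 155 months is within the cap, no reduction.
Minimum 93 months: 155 months meets the minimum, no increase.

Sentence: 155 months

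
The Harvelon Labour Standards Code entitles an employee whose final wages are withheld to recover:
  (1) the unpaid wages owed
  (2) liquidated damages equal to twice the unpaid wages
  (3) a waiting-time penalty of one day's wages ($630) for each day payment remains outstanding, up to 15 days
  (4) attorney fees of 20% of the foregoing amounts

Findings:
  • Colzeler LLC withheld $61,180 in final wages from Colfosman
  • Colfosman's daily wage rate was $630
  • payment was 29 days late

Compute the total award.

Doubled: 2 × $61,180 = $122,360
Penalty days: min(29, 15) = 15
Waiting-time penalty: 15 × $630 = $9,450
Subtotal: $61,180 + $122,360 + $9,450 = $192,990
Attorney fees: 20% of $192,990 = $38,598
Total award: $192,990 + $38,598 = $231,588

$231,588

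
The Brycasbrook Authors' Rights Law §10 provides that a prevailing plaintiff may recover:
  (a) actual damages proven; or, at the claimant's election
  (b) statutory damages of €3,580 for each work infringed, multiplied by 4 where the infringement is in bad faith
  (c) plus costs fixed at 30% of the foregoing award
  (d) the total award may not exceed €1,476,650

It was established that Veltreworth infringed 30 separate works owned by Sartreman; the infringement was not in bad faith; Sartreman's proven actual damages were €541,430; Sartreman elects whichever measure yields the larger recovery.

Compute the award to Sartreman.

€703,859

Statutory damages: 30 × €3,580 = €107,400
Infringement not in bad faith: no ×4 enhancement.
Greater of actual damages (€541,430) or statutory damages (€107,400): €541,430
Costs: 30% of €541,430 = €162,429
Award plus costs: €541,430 + €162,429 = €703,859
Cap at €1,476,650: €703,859 is within the cap, no reduction.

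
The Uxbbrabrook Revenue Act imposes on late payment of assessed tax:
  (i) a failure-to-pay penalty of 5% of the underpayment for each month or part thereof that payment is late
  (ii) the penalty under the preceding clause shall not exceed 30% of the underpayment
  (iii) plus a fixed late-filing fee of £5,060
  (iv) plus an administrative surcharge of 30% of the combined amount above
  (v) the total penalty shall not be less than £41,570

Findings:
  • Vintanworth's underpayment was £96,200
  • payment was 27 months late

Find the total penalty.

Accrued rate: 5% × 27 = 135%, capped at 30% → 30%
Failure-to-pay penalty: 30% of £96,200 = £28,860
Penalty before surcharge: £28,860 + £5,060 = £33,920
Administrative surcharge: 30% of £33,920 = £10,176
Total penalty: £33,920 + £10,176 = £44,096
Minimum £41,570: £44,096 meets the minimum, no increase.

£44,096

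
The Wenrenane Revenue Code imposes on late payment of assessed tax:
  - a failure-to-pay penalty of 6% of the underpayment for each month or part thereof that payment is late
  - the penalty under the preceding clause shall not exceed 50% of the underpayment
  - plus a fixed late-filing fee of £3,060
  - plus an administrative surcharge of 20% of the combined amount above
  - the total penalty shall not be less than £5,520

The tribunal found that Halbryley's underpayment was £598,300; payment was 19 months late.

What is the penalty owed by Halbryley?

Accrued rate: 6% × 19 = 114%, capped at 50% → 50%
Failure-to-pay penalty: 50% of £598,300 = £299,150
Penalty before surcharge: £299,150 + £3,060 = £302,210
Administrative surcharge: 20% of £302,210 = £60,442
Total penalty: £302,210 + £60,442 = £362,652
Minimum £5,520: £362,652 meets the minimum, no increase.

£362,652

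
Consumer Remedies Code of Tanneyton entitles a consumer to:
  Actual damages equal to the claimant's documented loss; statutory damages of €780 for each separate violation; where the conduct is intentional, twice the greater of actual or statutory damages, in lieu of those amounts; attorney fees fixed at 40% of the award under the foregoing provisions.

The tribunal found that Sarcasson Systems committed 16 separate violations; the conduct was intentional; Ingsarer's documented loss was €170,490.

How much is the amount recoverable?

€477,372

Statutory damages: 16 × €780 = €12,480
Greater of actual damages (€170,490) or statutory damages (€12,480): €170,490
Doubled: 2 × €170,490 = €340,980
Attorney fees: 40% of €340,980 = €136,392
Total recovery: €340,980 + €136,392 = €477,372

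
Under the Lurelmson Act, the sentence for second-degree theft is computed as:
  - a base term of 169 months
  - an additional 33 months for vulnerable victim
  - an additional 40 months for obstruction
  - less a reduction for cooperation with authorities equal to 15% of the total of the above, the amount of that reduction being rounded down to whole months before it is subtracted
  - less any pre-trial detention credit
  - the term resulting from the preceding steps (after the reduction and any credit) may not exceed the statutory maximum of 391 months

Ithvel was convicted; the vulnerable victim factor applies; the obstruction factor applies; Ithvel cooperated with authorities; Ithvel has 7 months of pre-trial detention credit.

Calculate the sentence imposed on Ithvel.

Vulnerable victim enhancement: +33 months
Obstruction enhancement: +40 months
Adjusted term: 169 months + 33 months + 40 months = 242 months
Cooperation with authorities reduction: 15% of 242 months = 36 months (rounded down)
After reduction: 242 − 36 = 206 months
Less pre-trial detention credit: 206 months − 7 months = 199 months
Cap at 391 months: 199 months is within the cap, no reduction.

Sentence: 199 months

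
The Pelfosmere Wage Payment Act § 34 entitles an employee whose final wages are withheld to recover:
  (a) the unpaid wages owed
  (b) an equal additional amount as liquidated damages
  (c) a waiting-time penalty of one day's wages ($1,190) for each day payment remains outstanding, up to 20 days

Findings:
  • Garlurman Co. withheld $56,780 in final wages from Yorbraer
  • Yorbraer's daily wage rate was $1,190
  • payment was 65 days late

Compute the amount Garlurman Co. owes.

Liquidated damages (equal amount): $56,780
Penalty days: min(65, 20) = 20
Waiting-time penalty: 20 × $1,190 = $23,800
Total award: $56,780 + $56,780 + $23,800 = $137,360

$137,360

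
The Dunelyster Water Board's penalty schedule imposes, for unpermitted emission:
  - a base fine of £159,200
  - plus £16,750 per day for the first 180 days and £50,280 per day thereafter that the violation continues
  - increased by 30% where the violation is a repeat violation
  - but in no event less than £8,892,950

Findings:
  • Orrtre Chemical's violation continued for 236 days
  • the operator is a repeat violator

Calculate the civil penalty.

£8,892,950

First 180 days: 180 × £16,750 = £3,015,000
Remaining days: (236 − 180) × £50,280 = £2,815,680
Per-day component: £3,015,000 + £2,815,680 = £5,830,680
Base plus per-day: £159,200 + £5,830,680 = £5,989,880
Enhancement: 30% of £5,989,880 = £1,796,964
Enhanced fine: £5,989,880 + £1,796,964 = £7,786,844
Minimum £8,892,950: £7,786,844 is below the minimum → £8,892,950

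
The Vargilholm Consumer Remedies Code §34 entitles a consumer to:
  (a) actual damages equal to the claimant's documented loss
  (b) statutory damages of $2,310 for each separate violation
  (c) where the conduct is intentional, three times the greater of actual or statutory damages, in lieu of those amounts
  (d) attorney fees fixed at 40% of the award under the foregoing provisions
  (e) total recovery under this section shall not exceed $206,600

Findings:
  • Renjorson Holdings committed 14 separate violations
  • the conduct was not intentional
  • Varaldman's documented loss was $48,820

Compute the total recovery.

Statutory damages: 14 × $2,310 = $32,340
Conduct not intentional: the in-lieu enhancement does not apply.
Actual plus statutory damages: $48,820 + $32,340 = $81,160
Attorney fees: 40% of $81,160 = $32,464
Total before cap: $81,160 + $32,464 = $113,624
Cap at $206,600: $113,624 is within the cap, no reduction.

$113,624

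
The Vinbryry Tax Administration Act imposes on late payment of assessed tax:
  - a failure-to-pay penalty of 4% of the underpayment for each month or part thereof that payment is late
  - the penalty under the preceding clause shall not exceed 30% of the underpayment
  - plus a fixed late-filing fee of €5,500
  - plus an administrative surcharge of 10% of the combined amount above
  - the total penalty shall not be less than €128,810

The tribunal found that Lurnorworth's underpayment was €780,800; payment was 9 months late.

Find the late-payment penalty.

Accrued rate: 4% × 9 = 36%, capped at 30% → 30%
Failure-to-pay penalty: 30% of €780,800 = €234,240
Penalty before surcharge: €234,240 + €5,500 = €239,740
Administrative surcharge: 10% of €239,740 = €23,974
Total penalty: €239,740 + €23,974 = €263,714
Minimum €128,810: €263,714 meets the minimum, no increase.

€263,714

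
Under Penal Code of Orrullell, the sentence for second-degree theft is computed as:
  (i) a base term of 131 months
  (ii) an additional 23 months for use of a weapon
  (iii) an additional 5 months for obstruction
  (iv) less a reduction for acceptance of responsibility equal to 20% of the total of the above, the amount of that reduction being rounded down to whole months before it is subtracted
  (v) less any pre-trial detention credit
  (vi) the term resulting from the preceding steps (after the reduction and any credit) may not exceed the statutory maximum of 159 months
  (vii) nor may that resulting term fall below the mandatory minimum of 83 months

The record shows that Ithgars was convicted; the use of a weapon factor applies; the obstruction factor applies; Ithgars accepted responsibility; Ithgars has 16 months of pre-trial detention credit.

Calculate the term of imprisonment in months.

Sentence: 112 months

Use of a weapon enhancement: +23 months
Obstruction enhancement: +5 months
Adjusted term: 131 months + 23 months + 5 months = 159 months
Acceptance of responsibility reduction: 20% of 159 months = 31 months (rounded down)
After reduction: 159 − 31 = 128 months
Less pre-trial detention credit: 128 months − 16 months = 112 months
Cap at 159 months: 112 months is within the cap, no reduction.
Minimum 83 months: 112 months meets the minimum, no increase.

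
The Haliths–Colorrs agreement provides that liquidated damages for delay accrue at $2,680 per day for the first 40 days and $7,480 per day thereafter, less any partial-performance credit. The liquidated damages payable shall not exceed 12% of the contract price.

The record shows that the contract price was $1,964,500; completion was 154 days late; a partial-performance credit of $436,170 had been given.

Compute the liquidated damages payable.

First 40 days: 40 × $2,680 = $107,200
Remaining days: (154 − 40) × $7,480 = $852,720
Accrued per-day damages: $107,200 + $852,720 = $959,920
Less partial-performance credit: $959,920 − $436,170 = $523,750
Cap: 12% of $1,964,500 = $235,740
Cap at $235,740: $523,750 exceeds the cap → $235,740

$235,740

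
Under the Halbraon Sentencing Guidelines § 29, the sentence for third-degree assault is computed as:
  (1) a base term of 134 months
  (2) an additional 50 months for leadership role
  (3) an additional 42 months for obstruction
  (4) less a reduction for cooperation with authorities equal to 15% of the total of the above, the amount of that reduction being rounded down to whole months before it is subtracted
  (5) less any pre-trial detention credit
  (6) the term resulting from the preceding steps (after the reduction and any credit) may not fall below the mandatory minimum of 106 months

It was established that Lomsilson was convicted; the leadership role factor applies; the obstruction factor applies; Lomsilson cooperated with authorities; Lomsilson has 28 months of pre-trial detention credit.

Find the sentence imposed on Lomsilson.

165 months

Leadership role enhancement: +50 months
Obstruction enhancement: +42 months
Adjusted term: 134 months + 50 months + 42 months = 226 months
Cooperation with authorities reduction: 15% of 226 months = 33 months (rounded down)
After reduction: 226 − 33 = 193 months
Less pre-trial detention credit: 193 months − 28 months = 165 months
Minimum 106 months: 165 months meets the minimum, no increase.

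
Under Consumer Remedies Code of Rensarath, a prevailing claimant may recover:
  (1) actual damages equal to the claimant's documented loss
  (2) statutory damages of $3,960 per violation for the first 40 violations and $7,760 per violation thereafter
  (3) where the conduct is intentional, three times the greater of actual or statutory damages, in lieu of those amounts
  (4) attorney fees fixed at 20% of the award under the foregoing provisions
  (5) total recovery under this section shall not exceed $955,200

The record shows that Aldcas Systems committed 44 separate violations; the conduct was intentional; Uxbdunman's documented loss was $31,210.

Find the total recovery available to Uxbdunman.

First 40 violations: 40 × $3,960 = $158,400
Remaining violations: (44 − 40) × $7,760 = $31,040
Statutory damages: $158,400 + $31,040 = $189,440
Greater of actual damages ($31,210) or statutory damages ($189,440): $189,440
Trebled: 3 × $189,440 = $568,320
Attorney fees: 20% of $568,320 = $113,664
Total before cap: $568,320 + $113,664 = $681,984
Cap at $955,200: $681,984 is within the cap, no reduction.

Total recovery: $681,984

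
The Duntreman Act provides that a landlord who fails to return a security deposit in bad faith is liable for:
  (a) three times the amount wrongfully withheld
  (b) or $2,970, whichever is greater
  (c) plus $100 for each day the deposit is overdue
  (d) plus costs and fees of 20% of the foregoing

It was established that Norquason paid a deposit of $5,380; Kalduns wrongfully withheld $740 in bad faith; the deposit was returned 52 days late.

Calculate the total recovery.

$9,804

Trebled: 3 × $740 = $2,220
Minimum $2,970: $2,220 is below the minimum → $2,970
Late-return penalty: 52 × $100 = $5,200
Damages plus late penalty: $2,970 + $5,200 = $8,170
Costs and fees: 20% of $8,170 = $1,634
Total recovery: $8,170 + $1,634 = $9,804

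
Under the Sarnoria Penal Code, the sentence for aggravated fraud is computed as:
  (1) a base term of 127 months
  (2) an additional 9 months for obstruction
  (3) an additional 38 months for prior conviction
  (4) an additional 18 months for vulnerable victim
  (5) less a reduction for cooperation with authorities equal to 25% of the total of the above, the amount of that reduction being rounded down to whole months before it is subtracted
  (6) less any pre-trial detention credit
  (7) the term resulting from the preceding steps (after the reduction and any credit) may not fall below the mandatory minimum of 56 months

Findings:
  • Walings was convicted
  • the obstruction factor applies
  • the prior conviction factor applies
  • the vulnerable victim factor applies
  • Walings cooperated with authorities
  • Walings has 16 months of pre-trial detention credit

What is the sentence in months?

128 months

Obstruction enhancement: +9 months
Prior conviction enhancement: +38 months
Vulnerable victim enhancement: +18 months
Adjusted term: 127 months + 9 months + 38 months + 18 months = 192 months
Cooperation with authorities reduction: 25% of 192 months = 48 months (rounded down)
After reduction: 192 − 48 = 144 months
Less pre-trial detention credit: 144 months − 16 months = 128 months
Minimum 56 months: 128 months meets the minimum, no increase.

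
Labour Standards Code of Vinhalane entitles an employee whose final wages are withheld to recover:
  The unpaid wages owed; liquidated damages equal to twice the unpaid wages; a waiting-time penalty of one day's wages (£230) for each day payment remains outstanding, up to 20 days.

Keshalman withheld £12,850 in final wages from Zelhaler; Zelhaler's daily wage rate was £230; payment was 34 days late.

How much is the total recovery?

Doubled: 2 × £12,850 = £25,700
Penalty days: min(34, 20) = 20
Waiting-time penalty: 20 × £230 = £4,600
Total award: £12,850 + £25,700 + £4,600 = £43,150

£43,150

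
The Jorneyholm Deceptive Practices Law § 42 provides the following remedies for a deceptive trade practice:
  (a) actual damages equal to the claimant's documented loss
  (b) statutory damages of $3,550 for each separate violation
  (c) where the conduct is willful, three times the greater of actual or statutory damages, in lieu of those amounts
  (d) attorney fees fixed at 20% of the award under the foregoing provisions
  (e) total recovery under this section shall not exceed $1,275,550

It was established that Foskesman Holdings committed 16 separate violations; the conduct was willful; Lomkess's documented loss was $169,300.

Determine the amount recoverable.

Statutory damages: 16 × $3,550 = $56,800
Greater of actual damages ($169,300) or statutory damages ($56,800): $169,300
Trebled: 3 × $169,300 = $507,900
Attorney fees: 20% of $507,900 = $101,580
Total before cap: $507,900 + $101,580 = $609,480
Cap at $1,275,550: $609,480 is within the cap, no reduction.

$609,480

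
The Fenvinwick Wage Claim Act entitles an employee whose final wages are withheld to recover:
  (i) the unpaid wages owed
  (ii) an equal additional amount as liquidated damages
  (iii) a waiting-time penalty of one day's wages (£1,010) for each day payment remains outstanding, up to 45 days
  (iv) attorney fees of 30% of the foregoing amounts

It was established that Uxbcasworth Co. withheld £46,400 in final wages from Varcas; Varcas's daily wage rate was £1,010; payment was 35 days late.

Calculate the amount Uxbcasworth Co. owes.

£166,595

Liquidated damages (equal amount): £46,400
Penalty days: min(35, 45) = 35
Waiting-time penalty: 35 × £1,010 = £35,350
Subtotal: £46,400 + £46,400 + £35,350 = £128,150
Attorney fees: 30% of £128,150 = £38,445
Total award: £128,150 + £38,445 = £166,595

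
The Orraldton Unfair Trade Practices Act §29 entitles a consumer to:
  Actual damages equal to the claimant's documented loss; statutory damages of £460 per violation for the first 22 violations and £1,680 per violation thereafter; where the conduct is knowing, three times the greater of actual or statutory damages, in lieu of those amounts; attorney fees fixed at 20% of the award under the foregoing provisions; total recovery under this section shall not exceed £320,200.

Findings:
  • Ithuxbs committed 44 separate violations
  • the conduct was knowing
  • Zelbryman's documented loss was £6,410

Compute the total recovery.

First 22 violations: 22 × £460 = £10,120
Remaining violations: (44 − 22) × £1,680 = £36,960
Statutory damages: £10,120 + £36,960 = £47,080
Greater of actual damages (£6,410) or statutory damages (£47,080): £47,080
Trebled: 3 × £47,080 = £141,240
Attorney fees: 20% of £141,240 = £28,248
Total before cap: £141,240 + £28,248 = £169,488
Cap at £320,200: £169,488 is within the cap, no reduction.

£169,488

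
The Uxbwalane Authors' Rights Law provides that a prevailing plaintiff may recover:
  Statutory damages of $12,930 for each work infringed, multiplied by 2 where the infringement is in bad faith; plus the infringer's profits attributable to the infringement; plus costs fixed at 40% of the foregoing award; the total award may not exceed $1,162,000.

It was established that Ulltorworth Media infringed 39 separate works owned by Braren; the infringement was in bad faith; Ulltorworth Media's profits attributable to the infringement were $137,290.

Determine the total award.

Statutory damages: 39 × $12,930 = $504,270
Doubled: 2 × $504,270 = $1,008,540
Combined award: $1,008,540 + $137,290 = $1,145,830
Costs: 40% of $1,145,830 = $458,332
Award plus costs: $1,145,830 + $458,332 = $1,604,162
Cap at $1,162,000: $1,604,162 exceeds the cap → $1,162,000

Award: $1,162,000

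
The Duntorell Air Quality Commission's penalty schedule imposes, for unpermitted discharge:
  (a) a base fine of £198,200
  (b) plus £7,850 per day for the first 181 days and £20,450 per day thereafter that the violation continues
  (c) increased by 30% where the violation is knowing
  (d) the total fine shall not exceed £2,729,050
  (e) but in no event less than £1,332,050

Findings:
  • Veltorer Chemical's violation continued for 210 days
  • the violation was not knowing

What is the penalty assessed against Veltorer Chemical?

First 181 days: 181 × £7,850 = £1,420,850
Remaining days: (210 − 181) × £20,450 = £593,050
Per-day component: £1,420,850 + £593,050 = £2,013,900
Base plus per-day: £198,200 + £2,013,900 = £2,212,100
The violation was not knowing: no 30% increase.
Cap at £2,729,050: £2,212,100 is within the cap, no reduction.
Minimum £1,332,050: £2,212,100 meets the minimum, no increase.

Civil penalty: £2,212,100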